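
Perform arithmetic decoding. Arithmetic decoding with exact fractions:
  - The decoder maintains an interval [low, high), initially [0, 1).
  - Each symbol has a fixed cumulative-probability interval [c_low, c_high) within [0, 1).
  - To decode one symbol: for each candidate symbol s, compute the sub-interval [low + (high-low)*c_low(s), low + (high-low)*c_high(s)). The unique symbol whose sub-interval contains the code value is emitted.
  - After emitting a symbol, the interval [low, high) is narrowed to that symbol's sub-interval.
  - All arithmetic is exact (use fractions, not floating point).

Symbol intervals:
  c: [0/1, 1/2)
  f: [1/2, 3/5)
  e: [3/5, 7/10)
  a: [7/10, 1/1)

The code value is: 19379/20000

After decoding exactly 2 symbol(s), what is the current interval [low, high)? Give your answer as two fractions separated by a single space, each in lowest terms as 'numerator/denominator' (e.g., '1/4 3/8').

Step 1: interval [0/1, 1/1), width = 1/1 - 0/1 = 1/1
  'c': [0/1 + 1/1*0/1, 0/1 + 1/1*1/2) = [0/1, 1/2)
  'f': [0/1 + 1/1*1/2, 0/1 + 1/1*3/5) = [1/2, 3/5)
  'e': [0/1 + 1/1*3/5, 0/1 + 1/1*7/10) = [3/5, 7/10)
  'a': [0/1 + 1/1*7/10, 0/1 + 1/1*1/1) = [7/10, 1/1) <- contains code 19379/20000
  emit 'a', narrow to [7/10, 1/1)
Step 2: interval [7/10, 1/1), width = 1/1 - 7/10 = 3/10
  'c': [7/10 + 3/10*0/1, 7/10 + 3/10*1/2) = [7/10, 17/20)
  'f': [7/10 + 3/10*1/2, 7/10 + 3/10*3/5) = [17/20, 22/25)
  'e': [7/10 + 3/10*3/5, 7/10 + 3/10*7/10) = [22/25, 91/100)
  'a': [7/10 + 3/10*7/10, 7/10 + 3/10*1/1) = [91/100, 1/1) <- contains code 19379/20000
  emit 'a', narrow to [91/100, 1/1)

Answer: 91/100 1/1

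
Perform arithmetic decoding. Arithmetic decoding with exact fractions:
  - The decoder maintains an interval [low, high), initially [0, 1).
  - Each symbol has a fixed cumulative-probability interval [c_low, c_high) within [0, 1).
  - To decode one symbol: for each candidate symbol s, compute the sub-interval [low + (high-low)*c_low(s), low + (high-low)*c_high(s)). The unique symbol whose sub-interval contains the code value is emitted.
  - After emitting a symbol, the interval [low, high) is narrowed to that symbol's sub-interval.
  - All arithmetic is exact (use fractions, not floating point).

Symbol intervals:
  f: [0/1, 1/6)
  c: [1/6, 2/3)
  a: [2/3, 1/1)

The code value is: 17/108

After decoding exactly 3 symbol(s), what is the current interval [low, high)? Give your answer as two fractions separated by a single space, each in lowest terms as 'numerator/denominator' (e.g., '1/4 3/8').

Answer: 4/27 1/6

Derivation:
Step 1: interval [0/1, 1/1), width = 1/1 - 0/1 = 1/1
  'f': [0/1 + 1/1*0/1, 0/1 + 1/1*1/6) = [0/1, 1/6) <- contains code 17/108
  'c': [0/1 + 1/1*1/6, 0/1 + 1/1*2/3) = [1/6, 2/3)
  'a': [0/1 + 1/1*2/3, 0/1 + 1/1*1/1) = [2/3, 1/1)
  emit 'f', narrow to [0/1, 1/6)
Step 2: interval [0/1, 1/6), width = 1/6 - 0/1 = 1/6
  'f': [0/1 + 1/6*0/1, 0/1 + 1/6*1/6) = [0/1, 1/36)
  'c': [0/1 + 1/6*1/6, 0/1 + 1/6*2/3) = [1/36, 1/9)
  'a': [0/1 + 1/6*2/3, 0/1 + 1/6*1/1) = [1/9, 1/6) <- contains code 17/108
  emit 'a', narrow to [1/9, 1/6)
Step 3: interval [1/9, 1/6), width = 1/6 - 1/9 = 1/18
  'f': [1/9 + 1/18*0/1, 1/9 + 1/18*1/6) = [1/9, 13/108)
  'c': [1/9 + 1/18*1/6, 1/9 + 1/18*2/3) = [13/108, 4/27)
  'a': [1/9 + 1/18*2/3, 1/9 + 1/18*1/1) = [4/27, 1/6) <- contains code 17/108
  emit 'a', narrow to [4/27, 1/6)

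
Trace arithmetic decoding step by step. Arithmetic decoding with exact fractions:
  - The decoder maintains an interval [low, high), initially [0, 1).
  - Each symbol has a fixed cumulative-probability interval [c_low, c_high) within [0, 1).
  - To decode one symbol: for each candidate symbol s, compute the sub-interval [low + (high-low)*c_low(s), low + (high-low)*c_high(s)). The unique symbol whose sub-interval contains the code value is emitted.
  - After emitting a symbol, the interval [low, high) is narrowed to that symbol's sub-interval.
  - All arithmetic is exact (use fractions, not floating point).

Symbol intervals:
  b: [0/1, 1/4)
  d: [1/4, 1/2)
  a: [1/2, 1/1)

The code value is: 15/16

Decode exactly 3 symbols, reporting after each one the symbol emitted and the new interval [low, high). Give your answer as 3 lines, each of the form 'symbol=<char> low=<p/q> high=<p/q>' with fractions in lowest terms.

Answer: symbol=a low=1/2 high=1/1
symbol=a low=3/4 high=1/1
symbol=a low=7/8 high=1/1

Derivation:
Step 1: interval [0/1, 1/1), width = 1/1 - 0/1 = 1/1
  'b': [0/1 + 1/1*0/1, 0/1 + 1/1*1/4) = [0/1, 1/4)
  'd': [0/1 + 1/1*1/4, 0/1 + 1/1*1/2) = [1/4, 1/2)
  'a': [0/1 + 1/1*1/2, 0/1 + 1/1*1/1) = [1/2, 1/1) <- contains code 15/16
  emit 'a', narrow to [1/2, 1/1)
Step 2: interval [1/2, 1/1), width = 1/1 - 1/2 = 1/2
  'b': [1/2 + 1/2*0/1, 1/2 + 1/2*1/4) = [1/2, 5/8)
  'd': [1/2 + 1/2*1/4, 1/2 + 1/2*1/2) = [5/8, 3/4)
  'a': [1/2 + 1/2*1/2, 1/2 + 1/2*1/1) = [3/4, 1/1) <- contains code 15/16
  emit 'a', narrow to [3/4, 1/1)
Step 3: interval [3/4, 1/1), width = 1/1 - 3/4 = 1/4
  'b': [3/4 + 1/4*0/1, 3/4 + 1/4*1/4) = [3/4, 13/16)
  'd': [3/4 + 1/4*1/4, 3/4 + 1/4*1/2) = [13/16, 7/8)
  'a': [3/4 + 1/4*1/2, 3/4 + 1/4*1/1) = [7/8, 1/1) <- contains code 15/16
  emit 'a', narrow to [7/8, 1/1)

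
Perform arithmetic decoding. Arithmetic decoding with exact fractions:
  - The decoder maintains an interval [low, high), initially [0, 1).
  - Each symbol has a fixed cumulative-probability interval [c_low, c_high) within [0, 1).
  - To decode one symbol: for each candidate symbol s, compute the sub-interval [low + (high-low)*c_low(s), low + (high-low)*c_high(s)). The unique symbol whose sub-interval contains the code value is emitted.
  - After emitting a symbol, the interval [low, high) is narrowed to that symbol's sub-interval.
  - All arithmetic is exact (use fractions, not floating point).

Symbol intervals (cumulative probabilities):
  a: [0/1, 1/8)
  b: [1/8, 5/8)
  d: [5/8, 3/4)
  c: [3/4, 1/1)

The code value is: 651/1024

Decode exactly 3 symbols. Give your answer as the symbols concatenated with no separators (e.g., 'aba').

Answer: dad

Derivation:
Step 1: interval [0/1, 1/1), width = 1/1 - 0/1 = 1/1
  'a': [0/1 + 1/1*0/1, 0/1 + 1/1*1/8) = [0/1, 1/8)
  'b': [0/1 + 1/1*1/8, 0/1 + 1/1*5/8) = [1/8, 5/8)
  'd': [0/1 + 1/1*5/8, 0/1 + 1/1*3/4) = [5/8, 3/4) <- contains code 651/1024
  'c': [0/1 + 1/1*3/4, 0/1 + 1/1*1/1) = [3/4, 1/1)
  emit 'd', narrow to [5/8, 3/4)
Step 2: interval [5/8, 3/4), width = 3/4 - 5/8 = 1/8
  'a': [5/8 + 1/8*0/1, 5/8 + 1/8*1/8) = [5/8, 41/64) <- contains code 651/1024
  'b': [5/8 + 1/8*1/8, 5/8 + 1/8*5/8) = [41/64, 45/64)
  'd': [5/8 + 1/8*5/8, 5/8 + 1/8*3/4) = [45/64, 23/32)
  'c': [5/8 + 1/8*3/4, 5/8 + 1/8*1/1) = [23/32, 3/4)
  emit 'a', narrow to [5/8, 41/64)
Step 3: interval [5/8, 41/64), width = 41/64 - 5/8 = 1/64
  'a': [5/8 + 1/64*0/1, 5/8 + 1/64*1/8) = [5/8, 321/512)
  'b': [5/8 + 1/64*1/8, 5/8 + 1/64*5/8) = [321/512, 325/512)
  'd': [5/8 + 1/64*5/8, 5/8 + 1/64*3/4) = [325/512, 163/256) <- contains code 651/1024
  'c': [5/8 + 1/64*3/4, 5/8 + 1/64*1/1) = [163/256, 41/64)
  emit 'd', narrow to [325/512, 163/256)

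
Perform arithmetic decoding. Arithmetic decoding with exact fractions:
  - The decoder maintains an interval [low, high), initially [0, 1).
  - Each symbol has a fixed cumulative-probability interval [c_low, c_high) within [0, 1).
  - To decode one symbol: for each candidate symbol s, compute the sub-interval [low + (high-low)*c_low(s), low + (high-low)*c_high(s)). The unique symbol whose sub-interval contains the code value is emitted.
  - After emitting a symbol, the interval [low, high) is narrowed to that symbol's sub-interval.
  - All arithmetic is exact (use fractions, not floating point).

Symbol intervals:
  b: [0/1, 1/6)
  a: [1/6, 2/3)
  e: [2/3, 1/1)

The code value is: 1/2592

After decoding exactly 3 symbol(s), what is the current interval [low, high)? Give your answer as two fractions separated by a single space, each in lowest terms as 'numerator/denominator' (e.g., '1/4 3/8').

Step 1: interval [0/1, 1/1), width = 1/1 - 0/1 = 1/1
  'b': [0/1 + 1/1*0/1, 0/1 + 1/1*1/6) = [0/1, 1/6) <- contains code 1/2592
  'a': [0/1 + 1/1*1/6, 0/1 + 1/1*2/3) = [1/6, 2/3)
  'e': [0/1 + 1/1*2/3, 0/1 + 1/1*1/1) = [2/3, 1/1)
  emit 'b', narrow to [0/1, 1/6)
Step 2: interval [0/1, 1/6), width = 1/6 - 0/1 = 1/6
  'b': [0/1 + 1/6*0/1, 0/1 + 1/6*1/6) = [0/1, 1/36) <- contains code 1/2592
  'a': [0/1 + 1/6*1/6, 0/1 + 1/6*2/3) = [1/36, 1/9)
  'e': [0/1 + 1/6*2/3, 0/1 + 1/6*1/1) = [1/9, 1/6)
  emit 'b', narrow to [0/1, 1/36)
Step 3: interval [0/1, 1/36), width = 1/36 - 0/1 = 1/36
  'b': [0/1 + 1/36*0/1, 0/1 + 1/36*1/6) = [0/1, 1/216) <- contains code 1/2592
  'a': [0/1 + 1/36*1/6, 0/1 + 1/36*2/3) = [1/216, 1/54)
  'e': [0/1 + 1/36*2/3, 0/1 + 1/36*1/1) = [1/54, 1/36)
  emit 'b', narrow to [0/1, 1/216)

Answer: 0/1 1/216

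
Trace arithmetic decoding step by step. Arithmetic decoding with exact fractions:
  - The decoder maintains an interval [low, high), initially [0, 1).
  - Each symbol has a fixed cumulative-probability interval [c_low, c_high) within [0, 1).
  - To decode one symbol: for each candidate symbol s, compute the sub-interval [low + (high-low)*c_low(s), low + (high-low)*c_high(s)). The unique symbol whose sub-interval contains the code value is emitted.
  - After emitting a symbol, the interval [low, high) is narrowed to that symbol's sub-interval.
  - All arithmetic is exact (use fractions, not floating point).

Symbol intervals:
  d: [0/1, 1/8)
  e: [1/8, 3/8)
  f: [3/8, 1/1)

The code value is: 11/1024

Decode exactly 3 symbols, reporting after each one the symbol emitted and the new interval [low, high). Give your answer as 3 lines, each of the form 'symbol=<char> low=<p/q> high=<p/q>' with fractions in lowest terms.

Answer: symbol=d low=0/1 high=1/8
symbol=d low=0/1 high=1/64
symbol=f low=3/512 high=1/64

Derivation:
Step 1: interval [0/1, 1/1), width = 1/1 - 0/1 = 1/1
  'd': [0/1 + 1/1*0/1, 0/1 + 1/1*1/8) = [0/1, 1/8) <- contains code 11/1024
  'e': [0/1 + 1/1*1/8, 0/1 + 1/1*3/8) = [1/8, 3/8)
  'f': [0/1 + 1/1*3/8, 0/1 + 1/1*1/1) = [3/8, 1/1)
  emit 'd', narrow to [0/1, 1/8)
Step 2: interval [0/1, 1/8), width = 1/8 - 0/1 = 1/8
  'd': [0/1 + 1/8*0/1, 0/1 + 1/8*1/8) = [0/1, 1/64) <- contains code 11/1024
  'e': [0/1 + 1/8*1/8, 0/1 + 1/8*3/8) = [1/64, 3/64)
  'f': [0/1 + 1/8*3/8, 0/1 + 1/8*1/1) = [3/64, 1/8)
  emit 'd', narrow to [0/1, 1/64)
Step 3: interval [0/1, 1/64), width = 1/64 - 0/1 = 1/64
  'd': [0/1 + 1/64*0/1, 0/1 + 1/64*1/8) = [0/1, 1/512)
  'e': [0/1 + 1/64*1/8, 0/1 + 1/64*3/8) = [1/512, 3/512)
  'f': [0/1 + 1/64*3/8, 0/1 + 1/64*1/1) = [3/512, 1/64) <- contains code 11/1024
  emit 'f', narrow to [3/512, 1/64)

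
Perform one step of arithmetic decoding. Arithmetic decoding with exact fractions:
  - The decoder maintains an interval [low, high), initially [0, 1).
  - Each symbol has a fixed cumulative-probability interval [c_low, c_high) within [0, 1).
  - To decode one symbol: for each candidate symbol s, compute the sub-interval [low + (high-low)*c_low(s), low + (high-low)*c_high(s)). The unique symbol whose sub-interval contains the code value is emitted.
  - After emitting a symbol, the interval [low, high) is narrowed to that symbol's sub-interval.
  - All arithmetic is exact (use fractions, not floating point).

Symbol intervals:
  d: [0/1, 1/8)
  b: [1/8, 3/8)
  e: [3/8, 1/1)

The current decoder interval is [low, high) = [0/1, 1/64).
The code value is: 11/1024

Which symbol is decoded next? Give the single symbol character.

Answer: e

Derivation:
Interval width = high − low = 1/64 − 0/1 = 1/64
Scaled code = (code − low) / width = (11/1024 − 0/1) / 1/64 = 11/16
  d: [0/1, 1/8) 
  b: [1/8, 3/8) 
  e: [3/8, 1/1) ← scaled code falls here ✓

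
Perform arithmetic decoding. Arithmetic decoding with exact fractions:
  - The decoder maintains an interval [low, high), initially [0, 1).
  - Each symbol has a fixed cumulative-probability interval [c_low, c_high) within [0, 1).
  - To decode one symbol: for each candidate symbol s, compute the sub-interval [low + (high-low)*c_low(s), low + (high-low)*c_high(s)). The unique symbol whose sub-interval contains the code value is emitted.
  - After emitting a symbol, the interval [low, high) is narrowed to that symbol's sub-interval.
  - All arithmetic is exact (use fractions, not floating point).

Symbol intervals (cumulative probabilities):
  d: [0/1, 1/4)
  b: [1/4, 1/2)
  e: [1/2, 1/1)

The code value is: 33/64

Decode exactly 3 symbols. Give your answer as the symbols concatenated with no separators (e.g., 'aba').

Step 1: interval [0/1, 1/1), width = 1/1 - 0/1 = 1/1
  'd': [0/1 + 1/1*0/1, 0/1 + 1/1*1/4) = [0/1, 1/4)
  'b': [0/1 + 1/1*1/4, 0/1 + 1/1*1/2) = [1/4, 1/2)
  'e': [0/1 + 1/1*1/2, 0/1 + 1/1*1/1) = [1/2, 1/1) <- contains code 33/64
  emit 'e', narrow to [1/2, 1/1)
Step 2: interval [1/2, 1/1), width = 1/1 - 1/2 = 1/2
  'd': [1/2 + 1/2*0/1, 1/2 + 1/2*1/4) = [1/2, 5/8) <- contains code 33/64
  'b': [1/2 + 1/2*1/4, 1/2 + 1/2*1/2) = [5/8, 3/4)
  'e': [1/2 + 1/2*1/2, 1/2 + 1/2*1/1) = [3/4, 1/1)
  emit 'd', narrow to [1/2, 5/8)
Step 3: interval [1/2, 5/8), width = 5/8 - 1/2 = 1/8
  'd': [1/2 + 1/8*0/1, 1/2 + 1/8*1/4) = [1/2, 17/32) <- contains code 33/64
  'b': [1/2 + 1/8*1/4, 1/2 + 1/8*1/2) = [17/32, 9/16)
  'e': [1/2 + 1/8*1/2, 1/2 + 1/8*1/1) = [9/16, 5/8)
  emit 'd', narrow to [1/2, 17/32)

Answer: edd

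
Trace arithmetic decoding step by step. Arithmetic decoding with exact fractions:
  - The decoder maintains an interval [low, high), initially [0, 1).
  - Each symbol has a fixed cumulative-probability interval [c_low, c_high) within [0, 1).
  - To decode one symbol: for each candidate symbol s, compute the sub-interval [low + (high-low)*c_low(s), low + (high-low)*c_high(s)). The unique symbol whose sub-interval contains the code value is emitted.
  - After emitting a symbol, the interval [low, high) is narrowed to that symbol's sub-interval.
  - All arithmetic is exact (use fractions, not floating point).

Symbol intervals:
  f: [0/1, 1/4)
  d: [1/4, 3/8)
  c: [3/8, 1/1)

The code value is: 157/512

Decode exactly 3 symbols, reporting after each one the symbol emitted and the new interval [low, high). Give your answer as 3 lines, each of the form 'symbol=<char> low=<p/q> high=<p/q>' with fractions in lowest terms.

Step 1: interval [0/1, 1/1), width = 1/1 - 0/1 = 1/1
  'f': [0/1 + 1/1*0/1, 0/1 + 1/1*1/4) = [0/1, 1/4)
  'd': [0/1 + 1/1*1/4, 0/1 + 1/1*3/8) = [1/4, 3/8) <- contains code 157/512
  'c': [0/1 + 1/1*3/8, 0/1 + 1/1*1/1) = [3/8, 1/1)
  emit 'd', narrow to [1/4, 3/8)
Step 2: interval [1/4, 3/8), width = 3/8 - 1/4 = 1/8
  'f': [1/4 + 1/8*0/1, 1/4 + 1/8*1/4) = [1/4, 9/32)
  'd': [1/4 + 1/8*1/4, 1/4 + 1/8*3/8) = [9/32, 19/64)
  'c': [1/4 + 1/8*3/8, 1/4 + 1/8*1/1) = [19/64, 3/8) <- contains code 157/512
  emit 'c', narrow to [19/64, 3/8)
Step 3: interval [19/64, 3/8), width = 3/8 - 19/64 = 5/64
  'f': [19/64 + 5/64*0/1, 19/64 + 5/64*1/4) = [19/64, 81/256) <- contains code 157/512
  'd': [19/64 + 5/64*1/4, 19/64 + 5/64*3/8) = [81/256, 167/512)
  'c': [19/64 + 5/64*3/8, 19/64 + 5/64*1/1) = [167/512, 3/8)
  emit 'f', narrow to [19/64, 81/256)

Answer: symbol=d low=1/4 high=3/8
symbol=c low=19/64 high=3/8
symbol=f low=19/64 high=81/256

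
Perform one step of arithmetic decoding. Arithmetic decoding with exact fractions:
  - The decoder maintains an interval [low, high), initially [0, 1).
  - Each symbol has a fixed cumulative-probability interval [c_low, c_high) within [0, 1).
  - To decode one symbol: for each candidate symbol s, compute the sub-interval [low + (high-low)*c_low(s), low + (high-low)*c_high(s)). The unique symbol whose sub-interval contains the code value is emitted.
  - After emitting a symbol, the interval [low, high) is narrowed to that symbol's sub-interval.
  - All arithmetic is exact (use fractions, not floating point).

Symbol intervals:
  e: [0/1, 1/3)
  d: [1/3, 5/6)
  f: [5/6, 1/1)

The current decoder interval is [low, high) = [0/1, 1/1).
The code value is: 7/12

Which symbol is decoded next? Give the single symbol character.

Interval width = high − low = 1/1 − 0/1 = 1/1
Scaled code = (code − low) / width = (7/12 − 0/1) / 1/1 = 7/12
  e: [0/1, 1/3) 
  d: [1/3, 5/6) ← scaled code falls here ✓
  f: [5/6, 1/1) 

Answer: d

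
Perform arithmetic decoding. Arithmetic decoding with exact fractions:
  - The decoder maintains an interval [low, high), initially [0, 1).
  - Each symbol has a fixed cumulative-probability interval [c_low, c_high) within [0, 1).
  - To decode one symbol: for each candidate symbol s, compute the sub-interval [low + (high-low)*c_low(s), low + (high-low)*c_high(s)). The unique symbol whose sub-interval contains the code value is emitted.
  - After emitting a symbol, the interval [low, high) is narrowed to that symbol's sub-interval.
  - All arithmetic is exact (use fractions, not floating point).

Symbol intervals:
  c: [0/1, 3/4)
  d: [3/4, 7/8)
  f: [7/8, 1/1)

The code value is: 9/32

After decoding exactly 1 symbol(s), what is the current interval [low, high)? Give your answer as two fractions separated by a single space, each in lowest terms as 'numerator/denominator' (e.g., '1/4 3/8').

Step 1: interval [0/1, 1/1), width = 1/1 - 0/1 = 1/1
  'c': [0/1 + 1/1*0/1, 0/1 + 1/1*3/4) = [0/1, 3/4) <- contains code 9/32
  'd': [0/1 + 1/1*3/4, 0/1 + 1/1*7/8) = [3/4, 7/8)
  'f': [0/1 + 1/1*7/8, 0/1 + 1/1*1/1) = [7/8, 1/1)
  emit 'c', narrow to [0/1, 3/4)

Answer: 0/1 3/4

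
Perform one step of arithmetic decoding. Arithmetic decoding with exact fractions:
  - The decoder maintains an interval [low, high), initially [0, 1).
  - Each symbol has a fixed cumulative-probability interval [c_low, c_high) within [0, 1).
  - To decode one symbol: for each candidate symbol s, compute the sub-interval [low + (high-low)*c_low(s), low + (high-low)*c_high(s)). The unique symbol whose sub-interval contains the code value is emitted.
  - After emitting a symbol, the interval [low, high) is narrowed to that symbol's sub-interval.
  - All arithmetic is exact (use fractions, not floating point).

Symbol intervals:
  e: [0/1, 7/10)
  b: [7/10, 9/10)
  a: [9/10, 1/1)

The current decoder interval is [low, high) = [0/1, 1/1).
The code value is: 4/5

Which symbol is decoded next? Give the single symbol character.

Interval width = high − low = 1/1 − 0/1 = 1/1
Scaled code = (code − low) / width = (4/5 − 0/1) / 1/1 = 4/5
  e: [0/1, 7/10) 
  b: [7/10, 9/10) ← scaled code falls here ✓
  a: [9/10, 1/1) 

Answer: b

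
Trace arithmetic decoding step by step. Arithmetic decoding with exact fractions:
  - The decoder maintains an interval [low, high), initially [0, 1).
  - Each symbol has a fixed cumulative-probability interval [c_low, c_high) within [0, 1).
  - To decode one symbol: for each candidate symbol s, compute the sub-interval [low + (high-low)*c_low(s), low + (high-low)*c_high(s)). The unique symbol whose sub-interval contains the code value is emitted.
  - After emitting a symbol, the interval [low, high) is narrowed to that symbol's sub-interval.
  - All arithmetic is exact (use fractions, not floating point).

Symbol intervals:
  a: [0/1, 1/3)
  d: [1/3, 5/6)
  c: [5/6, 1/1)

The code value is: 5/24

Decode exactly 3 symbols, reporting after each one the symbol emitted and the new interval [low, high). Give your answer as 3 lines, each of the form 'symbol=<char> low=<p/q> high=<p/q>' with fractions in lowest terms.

Step 1: interval [0/1, 1/1), width = 1/1 - 0/1 = 1/1
  'a': [0/1 + 1/1*0/1, 0/1 + 1/1*1/3) = [0/1, 1/3) <- contains code 5/24
  'd': [0/1 + 1/1*1/3, 0/1 + 1/1*5/6) = [1/3, 5/6)
  'c': [0/1 + 1/1*5/6, 0/1 + 1/1*1/1) = [5/6, 1/1)
  emit 'a', narrow to [0/1, 1/3)
Step 2: interval [0/1, 1/3), width = 1/3 - 0/1 = 1/3
  'a': [0/1 + 1/3*0/1, 0/1 + 1/3*1/3) = [0/1, 1/9)
  'd': [0/1 + 1/3*1/3, 0/1 + 1/3*5/6) = [1/9, 5/18) <- contains code 5/24
  'c': [0/1 + 1/3*5/6, 0/1 + 1/3*1/1) = [5/18, 1/3)
  emit 'd', narrow to [1/9, 5/18)
Step 3: interval [1/9, 5/18), width = 5/18 - 1/9 = 1/6
  'a': [1/9 + 1/6*0/1, 1/9 + 1/6*1/3) = [1/9, 1/6)
  'd': [1/9 + 1/6*1/3, 1/9 + 1/6*5/6) = [1/6, 1/4) <- contains code 5/24
  'c': [1/9 + 1/6*5/6, 1/9 + 1/6*1/1) = [1/4, 5/18)
  emit 'd', narrow to [1/6, 1/4)

Answer: symbol=a low=0/1 high=1/3
symbol=d low=1/9 high=5/18
symbol=d low=1/6 high=1/4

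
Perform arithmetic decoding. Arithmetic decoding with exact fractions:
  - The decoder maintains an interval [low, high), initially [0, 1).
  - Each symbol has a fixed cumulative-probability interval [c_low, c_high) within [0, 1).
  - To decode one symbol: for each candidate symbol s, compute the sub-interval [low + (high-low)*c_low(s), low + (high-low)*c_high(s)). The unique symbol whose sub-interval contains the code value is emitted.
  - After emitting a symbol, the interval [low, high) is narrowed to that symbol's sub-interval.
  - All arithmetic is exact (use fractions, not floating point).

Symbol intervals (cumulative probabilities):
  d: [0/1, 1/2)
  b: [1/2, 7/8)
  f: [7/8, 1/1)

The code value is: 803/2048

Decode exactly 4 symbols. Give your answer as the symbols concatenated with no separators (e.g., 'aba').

Step 1: interval [0/1, 1/1), width = 1/1 - 0/1 = 1/1
  'd': [0/1 + 1/1*0/1, 0/1 + 1/1*1/2) = [0/1, 1/2) <- contains code 803/2048
  'b': [0/1 + 1/1*1/2, 0/1 + 1/1*7/8) = [1/2, 7/8)
  'f': [0/1 + 1/1*7/8, 0/1 + 1/1*1/1) = [7/8, 1/1)
  emit 'd', narrow to [0/1, 1/2)
Step 2: interval [0/1, 1/2), width = 1/2 - 0/1 = 1/2
  'd': [0/1 + 1/2*0/1, 0/1 + 1/2*1/2) = [0/1, 1/4)
  'b': [0/1 + 1/2*1/2, 0/1 + 1/2*7/8) = [1/4, 7/16) <- contains code 803/2048
  'f': [0/1 + 1/2*7/8, 0/1 + 1/2*1/1) = [7/16, 1/2)
  emit 'b', narrow to [1/4, 7/16)
Step 3: interval [1/4, 7/16), width = 7/16 - 1/4 = 3/16
  'd': [1/4 + 3/16*0/1, 1/4 + 3/16*1/2) = [1/4, 11/32)
  'b': [1/4 + 3/16*1/2, 1/4 + 3/16*7/8) = [11/32, 53/128) <- contains code 803/2048
  'f': [1/4 + 3/16*7/8, 1/4 + 3/16*1/1) = [53/128, 7/16)
  emit 'b', narrow to [11/32, 53/128)
Step 4: interval [11/32, 53/128), width = 53/128 - 11/32 = 9/128
  'd': [11/32 + 9/128*0/1, 11/32 + 9/128*1/2) = [11/32, 97/256)
  'b': [11/32 + 9/128*1/2, 11/32 + 9/128*7/8) = [97/256, 415/1024) <- contains code 803/2048
  'f': [11/32 + 9/128*7/8, 11/32 + 9/128*1/1) = [415/1024, 53/128)
  emit 'b', narrow to [97/256, 415/1024)

Answer: dbbb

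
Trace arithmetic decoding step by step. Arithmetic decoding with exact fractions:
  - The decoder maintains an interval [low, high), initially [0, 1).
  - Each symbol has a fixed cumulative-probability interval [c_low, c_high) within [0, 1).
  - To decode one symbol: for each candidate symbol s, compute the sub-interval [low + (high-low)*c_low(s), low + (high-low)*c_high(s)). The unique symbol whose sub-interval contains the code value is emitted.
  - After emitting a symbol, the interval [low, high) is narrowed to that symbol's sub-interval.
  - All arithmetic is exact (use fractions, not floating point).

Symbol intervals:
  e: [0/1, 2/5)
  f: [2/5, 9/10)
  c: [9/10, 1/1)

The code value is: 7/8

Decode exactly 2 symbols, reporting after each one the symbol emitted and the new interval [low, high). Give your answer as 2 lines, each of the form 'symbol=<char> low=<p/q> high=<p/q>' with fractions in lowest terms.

Step 1: interval [0/1, 1/1), width = 1/1 - 0/1 = 1/1
  'e': [0/1 + 1/1*0/1, 0/1 + 1/1*2/5) = [0/1, 2/5)
  'f': [0/1 + 1/1*2/5, 0/1 + 1/1*9/10) = [2/5, 9/10) <- contains code 7/8
  'c': [0/1 + 1/1*9/10, 0/1 + 1/1*1/1) = [9/10, 1/1)
  emit 'f', narrow to [2/5, 9/10)
Step 2: interval [2/5, 9/10), width = 9/10 - 2/5 = 1/2
  'e': [2/5 + 1/2*0/1, 2/5 + 1/2*2/5) = [2/5, 3/5)
  'f': [2/5 + 1/2*2/5, 2/5 + 1/2*9/10) = [3/5, 17/20)
  'c': [2/5 + 1/2*9/10, 2/5 + 1/2*1/1) = [17/20, 9/10) <- contains code 7/8
  emit 'c', narrow to [17/20, 9/10)

Answer: symbol=f low=2/5 high=9/10
symbol=c low=17/20 high=9/10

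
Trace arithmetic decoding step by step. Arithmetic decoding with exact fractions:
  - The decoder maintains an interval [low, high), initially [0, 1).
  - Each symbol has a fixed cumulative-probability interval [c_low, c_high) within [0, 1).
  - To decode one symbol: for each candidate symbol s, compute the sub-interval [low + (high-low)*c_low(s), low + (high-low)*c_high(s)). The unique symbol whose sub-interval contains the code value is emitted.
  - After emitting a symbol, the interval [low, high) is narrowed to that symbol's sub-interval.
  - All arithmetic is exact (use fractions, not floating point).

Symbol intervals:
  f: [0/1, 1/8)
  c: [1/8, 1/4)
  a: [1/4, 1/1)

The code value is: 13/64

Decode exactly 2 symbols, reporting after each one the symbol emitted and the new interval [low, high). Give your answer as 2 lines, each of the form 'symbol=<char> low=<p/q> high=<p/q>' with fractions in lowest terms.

Answer: symbol=c low=1/8 high=1/4
symbol=a low=5/32 high=1/4

Derivation:
Step 1: interval [0/1, 1/1), width = 1/1 - 0/1 = 1/1
  'f': [0/1 + 1/1*0/1, 0/1 + 1/1*1/8) = [0/1, 1/8)
  'c': [0/1 + 1/1*1/8, 0/1 + 1/1*1/4) = [1/8, 1/4) <- contains code 13/64
  'a': [0/1 + 1/1*1/4, 0/1 + 1/1*1/1) = [1/4, 1/1)
  emit 'c', narrow to [1/8, 1/4)
Step 2: interval [1/8, 1/4), width = 1/4 - 1/8 = 1/8
  'f': [1/8 + 1/8*0/1, 1/8 + 1/8*1/8) = [1/8, 9/64)
  'c': [1/8 + 1/8*1/8, 1/8 + 1/8*1/4) = [9/64, 5/32)
  'a': [1/8 + 1/8*1/4, 1/8 + 1/8*1/1) = [5/32, 1/4) <- contains code 13/64
  emit 'a', narrow to [5/32, 1/4)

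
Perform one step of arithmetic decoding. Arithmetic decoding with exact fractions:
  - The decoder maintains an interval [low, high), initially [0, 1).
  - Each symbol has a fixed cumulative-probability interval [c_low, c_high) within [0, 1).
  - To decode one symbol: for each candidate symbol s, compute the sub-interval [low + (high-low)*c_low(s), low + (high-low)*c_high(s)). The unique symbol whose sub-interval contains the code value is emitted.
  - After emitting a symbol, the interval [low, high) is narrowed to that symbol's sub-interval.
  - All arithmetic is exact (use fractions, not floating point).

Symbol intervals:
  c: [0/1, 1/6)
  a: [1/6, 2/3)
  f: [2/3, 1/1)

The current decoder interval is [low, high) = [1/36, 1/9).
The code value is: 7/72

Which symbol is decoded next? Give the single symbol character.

Answer: f

Derivation:
Interval width = high − low = 1/9 − 1/36 = 1/12
Scaled code = (code − low) / width = (7/72 − 1/36) / 1/12 = 5/6
  c: [0/1, 1/6) 
  a: [1/6, 2/3) 
  f: [2/3, 1/1) ← scaled code falls here ✓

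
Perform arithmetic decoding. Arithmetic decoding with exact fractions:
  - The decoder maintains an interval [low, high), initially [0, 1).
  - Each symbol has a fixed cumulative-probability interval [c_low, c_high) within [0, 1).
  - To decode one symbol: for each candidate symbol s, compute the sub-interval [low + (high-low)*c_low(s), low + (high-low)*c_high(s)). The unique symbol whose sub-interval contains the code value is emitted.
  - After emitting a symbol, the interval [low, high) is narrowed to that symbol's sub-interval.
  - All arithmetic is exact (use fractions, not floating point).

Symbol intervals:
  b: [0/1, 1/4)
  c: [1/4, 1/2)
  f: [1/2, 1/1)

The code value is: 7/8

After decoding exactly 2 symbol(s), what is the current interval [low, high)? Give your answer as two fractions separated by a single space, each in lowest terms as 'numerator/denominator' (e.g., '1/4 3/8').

Step 1: interval [0/1, 1/1), width = 1/1 - 0/1 = 1/1
  'b': [0/1 + 1/1*0/1, 0/1 + 1/1*1/4) = [0/1, 1/4)
  'c': [0/1 + 1/1*1/4, 0/1 + 1/1*1/2) = [1/4, 1/2)
  'f': [0/1 + 1/1*1/2, 0/1 + 1/1*1/1) = [1/2, 1/1) <- contains code 7/8
  emit 'f', narrow to [1/2, 1/1)
Step 2: interval [1/2, 1/1), width = 1/1 - 1/2 = 1/2
  'b': [1/2 + 1/2*0/1, 1/2 + 1/2*1/4) = [1/2, 5/8)
  'c': [1/2 + 1/2*1/4, 1/2 + 1/2*1/2) = [5/8, 3/4)
  'f': [1/2 + 1/2*1/2, 1/2 + 1/2*1/1) = [3/4, 1/1) <- contains code 7/8
  emit 'f', narrow to [3/4, 1/1)

Answer: 3/4 1/1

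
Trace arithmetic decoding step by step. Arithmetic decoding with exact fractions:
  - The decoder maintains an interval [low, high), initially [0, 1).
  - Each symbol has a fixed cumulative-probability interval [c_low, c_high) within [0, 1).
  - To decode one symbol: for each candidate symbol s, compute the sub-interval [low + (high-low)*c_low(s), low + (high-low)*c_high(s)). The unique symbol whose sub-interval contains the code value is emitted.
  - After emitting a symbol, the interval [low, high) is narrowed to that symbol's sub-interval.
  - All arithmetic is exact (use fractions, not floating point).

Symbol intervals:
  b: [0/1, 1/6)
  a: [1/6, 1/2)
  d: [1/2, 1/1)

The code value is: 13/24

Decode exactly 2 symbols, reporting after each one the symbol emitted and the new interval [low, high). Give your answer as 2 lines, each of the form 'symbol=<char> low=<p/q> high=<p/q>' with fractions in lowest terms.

Step 1: interval [0/1, 1/1), width = 1/1 - 0/1 = 1/1
  'b': [0/1 + 1/1*0/1, 0/1 + 1/1*1/6) = [0/1, 1/6)
  'a': [0/1 + 1/1*1/6, 0/1 + 1/1*1/2) = [1/6, 1/2)
  'd': [0/1 + 1/1*1/2, 0/1 + 1/1*1/1) = [1/2, 1/1) <- contains code 13/24
  emit 'd', narrow to [1/2, 1/1)
Step 2: interval [1/2, 1/1), width = 1/1 - 1/2 = 1/2
  'b': [1/2 + 1/2*0/1, 1/2 + 1/2*1/6) = [1/2, 7/12) <- contains code 13/24
  'a': [1/2 + 1/2*1/6, 1/2 + 1/2*1/2) = [7/12, 3/4)
  'd': [1/2 + 1/2*1/2, 1/2 + 1/2*1/1) = [3/4, 1/1)
  emit 'b', narrow to [1/2, 7/12)

Answer: symbol=d low=1/2 high=1/1
symbol=b low=1/2 high=7/12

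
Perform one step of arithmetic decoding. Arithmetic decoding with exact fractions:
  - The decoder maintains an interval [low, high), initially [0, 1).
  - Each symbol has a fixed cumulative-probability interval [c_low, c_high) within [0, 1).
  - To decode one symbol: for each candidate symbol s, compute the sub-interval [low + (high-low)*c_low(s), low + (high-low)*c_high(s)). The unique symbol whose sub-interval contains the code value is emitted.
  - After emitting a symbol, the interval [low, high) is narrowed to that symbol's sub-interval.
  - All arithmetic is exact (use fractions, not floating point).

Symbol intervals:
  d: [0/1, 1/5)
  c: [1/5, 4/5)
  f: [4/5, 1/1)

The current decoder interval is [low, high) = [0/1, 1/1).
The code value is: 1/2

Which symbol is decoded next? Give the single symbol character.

Answer: c

Derivation:
Interval width = high − low = 1/1 − 0/1 = 1/1
Scaled code = (code − low) / width = (1/2 − 0/1) / 1/1 = 1/2
  d: [0/1, 1/5) 
  c: [1/5, 4/5) ← scaled code falls here ✓
  f: [4/5, 1/1) 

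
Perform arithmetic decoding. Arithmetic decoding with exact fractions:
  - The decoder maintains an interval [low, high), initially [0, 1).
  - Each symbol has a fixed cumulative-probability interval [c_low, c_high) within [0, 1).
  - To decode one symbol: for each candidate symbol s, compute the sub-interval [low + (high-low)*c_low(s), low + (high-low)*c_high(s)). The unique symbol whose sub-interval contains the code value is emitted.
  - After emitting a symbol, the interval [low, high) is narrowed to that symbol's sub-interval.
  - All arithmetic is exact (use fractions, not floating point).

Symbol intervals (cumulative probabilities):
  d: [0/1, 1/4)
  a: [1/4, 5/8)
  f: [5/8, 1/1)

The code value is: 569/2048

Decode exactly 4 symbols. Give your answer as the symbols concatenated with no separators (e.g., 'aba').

Step 1: interval [0/1, 1/1), width = 1/1 - 0/1 = 1/1
  'd': [0/1 + 1/1*0/1, 0/1 + 1/1*1/4) = [0/1, 1/4)
  'a': [0/1 + 1/1*1/4, 0/1 + 1/1*5/8) = [1/4, 5/8) <- contains code 569/2048
  'f': [0/1 + 1/1*5/8, 0/1 + 1/1*1/1) = [5/8, 1/1)
  emit 'a', narrow to [1/4, 5/8)
Step 2: interval [1/4, 5/8), width = 5/8 - 1/4 = 3/8
  'd': [1/4 + 3/8*0/1, 1/4 + 3/8*1/4) = [1/4, 11/32) <- contains code 569/2048
  'a': [1/4 + 3/8*1/4, 1/4 + 3/8*5/8) = [11/32, 31/64)
  'f': [1/4 + 3/8*5/8, 1/4 + 3/8*1/1) = [31/64, 5/8)
  emit 'd', narrow to [1/4, 11/32)
Step 3: interval [1/4, 11/32), width = 11/32 - 1/4 = 3/32
  'd': [1/4 + 3/32*0/1, 1/4 + 3/32*1/4) = [1/4, 35/128)
  'a': [1/4 + 3/32*1/4, 1/4 + 3/32*5/8) = [35/128, 79/256) <- contains code 569/2048
  'f': [1/4 + 3/32*5/8, 1/4 + 3/32*1/1) = [79/256, 11/32)
  emit 'a', narrow to [35/128, 79/256)
Step 4: interval [35/128, 79/256), width = 79/256 - 35/128 = 9/256
  'd': [35/128 + 9/256*0/1, 35/128 + 9/256*1/4) = [35/128, 289/1024) <- contains code 569/2048
  'a': [35/128 + 9/256*1/4, 35/128 + 9/256*5/8) = [289/1024, 605/2048)
  'f': [35/128 + 9/256*5/8, 35/128 + 9/256*1/1) = [605/2048, 79/256)
  emit 'd', narrow to [35/128, 289/1024)

Answer: adad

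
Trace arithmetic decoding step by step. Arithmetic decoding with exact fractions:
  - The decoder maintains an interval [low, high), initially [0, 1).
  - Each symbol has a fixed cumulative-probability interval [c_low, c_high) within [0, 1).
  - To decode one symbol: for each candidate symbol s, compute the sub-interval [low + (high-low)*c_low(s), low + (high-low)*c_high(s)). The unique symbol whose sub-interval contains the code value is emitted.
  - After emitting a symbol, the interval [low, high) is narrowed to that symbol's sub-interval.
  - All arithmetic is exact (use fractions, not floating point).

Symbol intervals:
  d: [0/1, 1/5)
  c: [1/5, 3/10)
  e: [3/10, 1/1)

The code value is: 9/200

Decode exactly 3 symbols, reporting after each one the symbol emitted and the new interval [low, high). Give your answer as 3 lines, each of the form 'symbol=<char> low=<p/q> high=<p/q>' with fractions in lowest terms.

Step 1: interval [0/1, 1/1), width = 1/1 - 0/1 = 1/1
  'd': [0/1 + 1/1*0/1, 0/1 + 1/1*1/5) = [0/1, 1/5) <- contains code 9/200
  'c': [0/1 + 1/1*1/5, 0/1 + 1/1*3/10) = [1/5, 3/10)
  'e': [0/1 + 1/1*3/10, 0/1 + 1/1*1/1) = [3/10, 1/1)
  emit 'd', narrow to [0/1, 1/5)
Step 2: interval [0/1, 1/5), width = 1/5 - 0/1 = 1/5
  'd': [0/1 + 1/5*0/1, 0/1 + 1/5*1/5) = [0/1, 1/25)
  'c': [0/1 + 1/5*1/5, 0/1 + 1/5*3/10) = [1/25, 3/50) <- contains code 9/200
  'e': [0/1 + 1/5*3/10, 0/1 + 1/5*1/1) = [3/50, 1/5)
  emit 'c', narrow to [1/25, 3/50)
Step 3: interval [1/25, 3/50), width = 3/50 - 1/25 = 1/50
  'd': [1/25 + 1/50*0/1, 1/25 + 1/50*1/5) = [1/25, 11/250)
  'c': [1/25 + 1/50*1/5, 1/25 + 1/50*3/10) = [11/250, 23/500) <- contains code 9/200
  'e': [1/25 + 1/50*3/10, 1/25 + 1/50*1/1) = [23/500, 3/50)
  emit 'c', narrow to [11/250, 23/500)

Answer: symbol=d low=0/1 high=1/5
symbol=c low=1/25 high=3/50
symbol=c low=11/250 high=23/500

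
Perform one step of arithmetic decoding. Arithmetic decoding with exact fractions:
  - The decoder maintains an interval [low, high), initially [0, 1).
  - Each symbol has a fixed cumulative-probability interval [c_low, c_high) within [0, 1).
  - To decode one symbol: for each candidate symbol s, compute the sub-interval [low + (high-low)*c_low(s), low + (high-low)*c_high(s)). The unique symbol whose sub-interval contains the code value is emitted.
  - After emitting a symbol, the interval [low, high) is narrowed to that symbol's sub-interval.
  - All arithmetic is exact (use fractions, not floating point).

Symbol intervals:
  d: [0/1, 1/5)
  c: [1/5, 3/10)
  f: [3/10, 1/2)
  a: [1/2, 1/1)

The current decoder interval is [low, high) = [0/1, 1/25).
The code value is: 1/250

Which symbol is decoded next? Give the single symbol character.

Answer: d

Derivation:
Interval width = high − low = 1/25 − 0/1 = 1/25
Scaled code = (code − low) / width = (1/250 − 0/1) / 1/25 = 1/10
  d: [0/1, 1/5) ← scaled code falls here ✓
  c: [1/5, 3/10) 
  f: [3/10, 1/2) 
  a: [1/2, 1/1) 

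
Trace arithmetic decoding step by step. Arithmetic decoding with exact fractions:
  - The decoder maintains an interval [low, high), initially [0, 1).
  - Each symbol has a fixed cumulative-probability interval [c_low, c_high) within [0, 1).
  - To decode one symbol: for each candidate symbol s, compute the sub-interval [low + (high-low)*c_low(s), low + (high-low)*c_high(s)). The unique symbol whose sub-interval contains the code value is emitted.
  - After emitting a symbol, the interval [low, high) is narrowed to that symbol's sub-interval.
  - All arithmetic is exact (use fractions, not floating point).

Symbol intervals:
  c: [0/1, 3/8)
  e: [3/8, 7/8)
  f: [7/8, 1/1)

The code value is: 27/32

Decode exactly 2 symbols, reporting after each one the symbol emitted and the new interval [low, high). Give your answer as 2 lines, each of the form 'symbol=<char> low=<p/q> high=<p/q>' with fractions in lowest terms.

Step 1: interval [0/1, 1/1), width = 1/1 - 0/1 = 1/1
  'c': [0/1 + 1/1*0/1, 0/1 + 1/1*3/8) = [0/1, 3/8)
  'e': [0/1 + 1/1*3/8, 0/1 + 1/1*7/8) = [3/8, 7/8) <- contains code 27/32
  'f': [0/1 + 1/1*7/8, 0/1 + 1/1*1/1) = [7/8, 1/1)
  emit 'e', narrow to [3/8, 7/8)
Step 2: interval [3/8, 7/8), width = 7/8 - 3/8 = 1/2
  'c': [3/8 + 1/2*0/1, 3/8 + 1/2*3/8) = [3/8, 9/16)
  'e': [3/8 + 1/2*3/8, 3/8 + 1/2*7/8) = [9/16, 13/16)
  'f': [3/8 + 1/2*7/8, 3/8 + 1/2*1/1) = [13/16, 7/8) <- contains code 27/32
  emit 'f', narrow to [13/16, 7/8)

Answer: symbol=e low=3/8 high=7/8
symbol=f low=13/16 high=7/8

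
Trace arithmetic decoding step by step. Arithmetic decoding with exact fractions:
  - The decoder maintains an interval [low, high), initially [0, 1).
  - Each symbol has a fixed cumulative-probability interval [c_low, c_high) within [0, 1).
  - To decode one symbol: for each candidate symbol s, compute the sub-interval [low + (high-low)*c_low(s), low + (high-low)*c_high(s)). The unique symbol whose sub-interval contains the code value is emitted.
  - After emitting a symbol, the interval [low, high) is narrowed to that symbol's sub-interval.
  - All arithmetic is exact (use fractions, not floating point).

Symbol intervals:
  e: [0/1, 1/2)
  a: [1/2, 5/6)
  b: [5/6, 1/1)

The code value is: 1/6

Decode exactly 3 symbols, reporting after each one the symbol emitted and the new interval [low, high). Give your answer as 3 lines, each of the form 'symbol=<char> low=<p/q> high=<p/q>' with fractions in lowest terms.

Answer: symbol=e low=0/1 high=1/2
symbol=e low=0/1 high=1/4
symbol=a low=1/8 high=5/24

Derivation:
Step 1: interval [0/1, 1/1), width = 1/1 - 0/1 = 1/1
  'e': [0/1 + 1/1*0/1, 0/1 + 1/1*1/2) = [0/1, 1/2) <- contains code 1/6
  'a': [0/1 + 1/1*1/2, 0/1 + 1/1*5/6) = [1/2, 5/6)
  'b': [0/1 + 1/1*5/6, 0/1 + 1/1*1/1) = [5/6, 1/1)
  emit 'e', narrow to [0/1, 1/2)
Step 2: interval [0/1, 1/2), width = 1/2 - 0/1 = 1/2
  'e': [0/1 + 1/2*0/1, 0/1 + 1/2*1/2) = [0/1, 1/4) <- contains code 1/6
  'a': [0/1 + 1/2*1/2, 0/1 + 1/2*5/6) = [1/4, 5/12)
  'b': [0/1 + 1/2*5/6, 0/1 + 1/2*1/1) = [5/12, 1/2)
  emit 'e', narrow to [0/1, 1/4)
Step 3: interval [0/1, 1/4), width = 1/4 - 0/1 = 1/4
  'e': [0/1 + 1/4*0/1, 0/1 + 1/4*1/2) = [0/1, 1/8)
  'a': [0/1 + 1/4*1/2, 0/1 + 1/4*5/6) = [1/8, 5/24) <- contains code 1/6
  'b': [0/1 + 1/4*5/6, 0/1 + 1/4*1/1) = [5/24, 1/4)
  emit 'a', narrow to [1/8, 5/24)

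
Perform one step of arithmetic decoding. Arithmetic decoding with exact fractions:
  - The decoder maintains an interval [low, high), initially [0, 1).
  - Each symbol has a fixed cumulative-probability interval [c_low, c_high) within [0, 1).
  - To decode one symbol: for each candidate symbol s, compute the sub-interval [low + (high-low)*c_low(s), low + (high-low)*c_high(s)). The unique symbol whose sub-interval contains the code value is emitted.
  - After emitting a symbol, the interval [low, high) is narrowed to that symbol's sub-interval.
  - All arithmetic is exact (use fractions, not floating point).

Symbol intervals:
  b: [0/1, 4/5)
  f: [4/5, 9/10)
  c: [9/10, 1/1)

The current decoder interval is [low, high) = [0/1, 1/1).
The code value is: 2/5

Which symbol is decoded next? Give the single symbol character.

Answer: b

Derivation:
Interval width = high − low = 1/1 − 0/1 = 1/1
Scaled code = (code − low) / width = (2/5 − 0/1) / 1/1 = 2/5
  b: [0/1, 4/5) ← scaled code falls here ✓
  f: [4/5, 9/10) 
  c: [9/10, 1/1) 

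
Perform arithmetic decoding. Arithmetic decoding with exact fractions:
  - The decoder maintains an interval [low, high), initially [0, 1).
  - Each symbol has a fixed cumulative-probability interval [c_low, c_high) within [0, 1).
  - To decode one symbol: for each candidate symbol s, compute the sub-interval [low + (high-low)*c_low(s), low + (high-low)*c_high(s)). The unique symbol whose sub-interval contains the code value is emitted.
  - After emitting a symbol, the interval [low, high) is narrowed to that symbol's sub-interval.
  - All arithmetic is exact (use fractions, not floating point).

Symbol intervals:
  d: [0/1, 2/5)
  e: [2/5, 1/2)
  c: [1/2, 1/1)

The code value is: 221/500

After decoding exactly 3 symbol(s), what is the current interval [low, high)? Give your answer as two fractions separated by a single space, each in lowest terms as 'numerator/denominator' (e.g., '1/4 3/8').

Answer: 11/25 111/250

Derivation:
Step 1: interval [0/1, 1/1), width = 1/1 - 0/1 = 1/1
  'd': [0/1 + 1/1*0/1, 0/1 + 1/1*2/5) = [0/1, 2/5)
  'e': [0/1 + 1/1*2/5, 0/1 + 1/1*1/2) = [2/5, 1/2) <- contains code 221/500
  'c': [0/1 + 1/1*1/2, 0/1 + 1/1*1/1) = [1/2, 1/1)
  emit 'e', narrow to [2/5, 1/2)
Step 2: interval [2/5, 1/2), width = 1/2 - 2/5 = 1/10
  'd': [2/5 + 1/10*0/1, 2/5 + 1/10*2/5) = [2/5, 11/25)
  'e': [2/5 + 1/10*2/5, 2/5 + 1/10*1/2) = [11/25, 9/20) <- contains code 221/500
  'c': [2/5 + 1/10*1/2, 2/5 + 1/10*1/1) = [9/20, 1/2)
  emit 'e', narrow to [11/25, 9/20)
Step 3: interval [11/25, 9/20), width = 9/20 - 11/25 = 1/100
  'd': [11/25 + 1/100*0/1, 11/25 + 1/100*2/5) = [11/25, 111/250) <- contains code 221/500
  'e': [11/25 + 1/100*2/5, 11/25 + 1/100*1/2) = [111/250, 89/200)
  'c': [11/25 + 1/100*1/2, 11/25 + 1/100*1/1) = [89/200, 9/20)
  emit 'd', narrow to [11/25, 111/250)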